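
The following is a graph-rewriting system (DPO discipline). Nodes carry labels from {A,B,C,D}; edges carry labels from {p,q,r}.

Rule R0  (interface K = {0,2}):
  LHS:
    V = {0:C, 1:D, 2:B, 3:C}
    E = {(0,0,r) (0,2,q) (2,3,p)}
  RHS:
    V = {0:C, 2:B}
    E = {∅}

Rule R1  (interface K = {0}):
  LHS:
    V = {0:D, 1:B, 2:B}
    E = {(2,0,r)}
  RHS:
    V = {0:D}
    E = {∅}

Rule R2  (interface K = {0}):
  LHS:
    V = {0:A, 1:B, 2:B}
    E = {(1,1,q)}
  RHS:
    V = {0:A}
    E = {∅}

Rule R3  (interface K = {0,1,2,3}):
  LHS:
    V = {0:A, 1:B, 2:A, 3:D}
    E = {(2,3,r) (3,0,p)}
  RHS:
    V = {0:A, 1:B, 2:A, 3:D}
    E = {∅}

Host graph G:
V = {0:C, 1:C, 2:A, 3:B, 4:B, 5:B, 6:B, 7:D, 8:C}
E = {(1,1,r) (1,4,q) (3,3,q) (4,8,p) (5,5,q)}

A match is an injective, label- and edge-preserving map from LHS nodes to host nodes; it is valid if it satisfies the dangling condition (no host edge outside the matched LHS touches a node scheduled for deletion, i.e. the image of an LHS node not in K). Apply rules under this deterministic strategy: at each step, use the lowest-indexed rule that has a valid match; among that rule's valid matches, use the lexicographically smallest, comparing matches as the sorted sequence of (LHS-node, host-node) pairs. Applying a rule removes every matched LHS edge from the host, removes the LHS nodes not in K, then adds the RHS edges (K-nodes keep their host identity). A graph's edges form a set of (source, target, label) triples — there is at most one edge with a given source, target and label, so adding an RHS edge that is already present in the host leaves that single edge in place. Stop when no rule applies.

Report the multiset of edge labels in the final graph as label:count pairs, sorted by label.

initial: |V|=9 |E|=5  E = 1-r->1 1-q->4 3-q->3 4-p->8 5-q->5
step 1: apply R0 at {0↦1, 1↦7, 2↦4, 3↦8}  → |V|=7 |E|=2  E = 3-q->3 5-q->5
step 2: apply R2 at {0↦2, 1↦3, 2↦4}  → |V|=5 |E|=1  E = 5-q->5
step 3: apply R2 at {0↦2, 1↦5, 2↦6}  → |V|=3 |E|=0  E = ∅
halt: no rule applies after step 3
NF edges: []

Answer: (no edges)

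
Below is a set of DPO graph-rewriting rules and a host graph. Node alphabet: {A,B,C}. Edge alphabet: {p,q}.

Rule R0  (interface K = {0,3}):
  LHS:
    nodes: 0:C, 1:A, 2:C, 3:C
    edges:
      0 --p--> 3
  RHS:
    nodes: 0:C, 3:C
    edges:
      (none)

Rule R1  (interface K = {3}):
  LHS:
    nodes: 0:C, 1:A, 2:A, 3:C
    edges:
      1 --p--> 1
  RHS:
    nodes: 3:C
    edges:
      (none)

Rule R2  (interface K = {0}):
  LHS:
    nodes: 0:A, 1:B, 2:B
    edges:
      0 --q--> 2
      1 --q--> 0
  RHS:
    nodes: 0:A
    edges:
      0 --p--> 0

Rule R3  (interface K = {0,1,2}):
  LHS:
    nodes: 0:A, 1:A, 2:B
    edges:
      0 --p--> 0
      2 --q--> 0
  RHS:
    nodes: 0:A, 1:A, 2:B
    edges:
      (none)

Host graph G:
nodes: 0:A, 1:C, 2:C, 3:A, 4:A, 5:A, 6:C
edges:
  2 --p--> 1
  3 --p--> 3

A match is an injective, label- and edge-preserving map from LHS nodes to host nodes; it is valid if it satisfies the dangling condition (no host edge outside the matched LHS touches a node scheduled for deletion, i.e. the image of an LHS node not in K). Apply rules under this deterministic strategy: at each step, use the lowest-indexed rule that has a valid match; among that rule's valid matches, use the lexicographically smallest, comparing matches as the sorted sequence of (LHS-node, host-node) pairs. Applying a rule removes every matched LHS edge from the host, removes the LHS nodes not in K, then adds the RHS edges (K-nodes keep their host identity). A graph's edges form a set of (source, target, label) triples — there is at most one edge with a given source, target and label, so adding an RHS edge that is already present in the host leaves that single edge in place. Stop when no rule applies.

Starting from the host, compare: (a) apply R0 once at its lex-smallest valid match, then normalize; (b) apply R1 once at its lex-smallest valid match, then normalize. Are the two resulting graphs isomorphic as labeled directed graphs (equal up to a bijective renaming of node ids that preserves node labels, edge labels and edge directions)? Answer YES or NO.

Answer: NO

Derivation:
branch R0-first: apply at {0↦2, 1↦0, 2↦6, 3↦1} → |E|=1, then 1 more step(s) → NF |V|=2 |E|=0 V={2:C, 5:A} E=∅
branch R1-first: apply at {0↦6, 1↦3, 2↦0, 3↦1} → |E|=1, then 0 more step(s) → NF |V|=4 |E|=1 V={1:C, 2:C, 4:A, 5:A} E=2-p->1
graphs not isomorphic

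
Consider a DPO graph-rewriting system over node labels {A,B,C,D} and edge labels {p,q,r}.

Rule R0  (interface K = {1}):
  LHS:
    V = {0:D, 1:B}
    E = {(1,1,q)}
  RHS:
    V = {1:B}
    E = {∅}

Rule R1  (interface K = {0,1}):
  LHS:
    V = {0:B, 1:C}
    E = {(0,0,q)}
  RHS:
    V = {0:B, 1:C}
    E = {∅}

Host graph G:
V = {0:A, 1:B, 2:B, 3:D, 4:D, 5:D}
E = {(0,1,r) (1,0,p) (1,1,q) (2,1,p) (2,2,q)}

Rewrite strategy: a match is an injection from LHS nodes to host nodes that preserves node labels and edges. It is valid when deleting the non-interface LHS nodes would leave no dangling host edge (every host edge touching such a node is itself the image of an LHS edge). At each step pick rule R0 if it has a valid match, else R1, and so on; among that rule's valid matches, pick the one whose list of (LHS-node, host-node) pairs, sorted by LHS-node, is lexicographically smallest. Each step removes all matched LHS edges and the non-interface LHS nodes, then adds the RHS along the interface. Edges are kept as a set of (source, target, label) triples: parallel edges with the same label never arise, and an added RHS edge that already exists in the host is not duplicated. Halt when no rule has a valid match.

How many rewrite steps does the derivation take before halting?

Answer: 2

Rewrite trace:
start.  V:6 E:5  edges: 0-r->1 1-p->0 1-q->1 2-p->1 2-q->2
1. fire R0 via {0↦3, 1↦1}  →  V:5 E:4  edges: 0-r->1 1-p->0 2-p->1 2-q->2
2. fire R0 via {0↦4, 1↦2}  →  V:4 E:3  edges: 0-r->1 1-p->0 2-p->1
normal form: no rule applies after step 2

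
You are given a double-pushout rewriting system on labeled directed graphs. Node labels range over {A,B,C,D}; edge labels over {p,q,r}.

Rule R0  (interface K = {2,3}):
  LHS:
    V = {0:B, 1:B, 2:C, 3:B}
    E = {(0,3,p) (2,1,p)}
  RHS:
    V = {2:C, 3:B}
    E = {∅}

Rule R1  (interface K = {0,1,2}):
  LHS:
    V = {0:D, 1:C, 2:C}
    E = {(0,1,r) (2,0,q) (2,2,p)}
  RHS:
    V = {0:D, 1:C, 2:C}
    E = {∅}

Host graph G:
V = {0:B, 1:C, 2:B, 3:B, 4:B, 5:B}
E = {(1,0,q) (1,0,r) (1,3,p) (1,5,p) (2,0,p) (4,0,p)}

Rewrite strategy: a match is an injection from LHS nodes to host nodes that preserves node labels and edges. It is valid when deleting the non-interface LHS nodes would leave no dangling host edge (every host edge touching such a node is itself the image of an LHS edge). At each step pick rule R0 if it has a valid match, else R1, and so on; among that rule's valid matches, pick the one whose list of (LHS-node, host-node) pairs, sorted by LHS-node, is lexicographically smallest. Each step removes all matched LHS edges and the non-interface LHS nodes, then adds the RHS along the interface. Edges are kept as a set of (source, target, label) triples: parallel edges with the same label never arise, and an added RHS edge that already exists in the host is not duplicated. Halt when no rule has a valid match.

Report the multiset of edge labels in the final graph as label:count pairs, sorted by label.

start.  V:6 E:6  edges: 1-q->0 1-r->0 1-p->3 1-p->5 2-p->0 4-p->0
1. fire R0 via {0↦2, 1↦3, 2↦1, 3↦0}  →  V:4 E:4  edges: 1-q->0 1-r->0 1-p->5 4-p->0
2. fire R0 via {0↦4, 1↦5, 2↦1, 3↦0}  →  V:2 E:2  edges: 1-q->0 1-r->0
normal form: no rule applies after step 2
NF edges: [(1, 0, 'q'), (1, 0, 'r')]

Answer: q:1 r:1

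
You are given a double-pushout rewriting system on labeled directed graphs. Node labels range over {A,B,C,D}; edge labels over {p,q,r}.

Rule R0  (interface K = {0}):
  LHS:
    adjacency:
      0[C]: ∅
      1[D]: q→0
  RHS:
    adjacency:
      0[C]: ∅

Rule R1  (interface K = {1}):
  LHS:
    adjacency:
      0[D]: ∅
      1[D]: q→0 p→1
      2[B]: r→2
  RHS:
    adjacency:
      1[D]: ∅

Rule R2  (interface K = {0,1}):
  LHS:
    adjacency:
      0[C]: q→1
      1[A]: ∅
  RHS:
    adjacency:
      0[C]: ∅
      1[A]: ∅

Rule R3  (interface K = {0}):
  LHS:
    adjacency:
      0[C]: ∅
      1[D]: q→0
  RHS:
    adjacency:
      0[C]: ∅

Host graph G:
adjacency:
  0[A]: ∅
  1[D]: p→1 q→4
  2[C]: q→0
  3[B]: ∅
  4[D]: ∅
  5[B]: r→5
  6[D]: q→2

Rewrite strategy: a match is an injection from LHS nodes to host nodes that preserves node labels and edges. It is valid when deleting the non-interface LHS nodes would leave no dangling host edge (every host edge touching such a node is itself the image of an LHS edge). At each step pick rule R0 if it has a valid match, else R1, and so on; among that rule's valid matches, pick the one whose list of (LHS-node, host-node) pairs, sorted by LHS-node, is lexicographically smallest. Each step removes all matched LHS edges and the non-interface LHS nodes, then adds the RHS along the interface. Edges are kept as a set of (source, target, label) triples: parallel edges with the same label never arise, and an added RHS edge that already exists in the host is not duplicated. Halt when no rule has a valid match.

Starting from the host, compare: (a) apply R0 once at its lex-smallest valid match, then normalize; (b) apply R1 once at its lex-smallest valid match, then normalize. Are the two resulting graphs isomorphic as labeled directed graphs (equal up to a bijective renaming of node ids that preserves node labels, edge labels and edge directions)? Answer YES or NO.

branch R0-first: apply at {0↦2, 1↦6} → |E|=4, then 2 more step(s) → NF |V|=4 |E|=0 V={0:A, 1:D, 2:C, 3:B} E=∅
branch R1-first: apply at {0↦4, 1↦1, 2↦5} → |E|=2, then 2 more step(s) → NF |V|=4 |E|=0 V={0:A, 1:D, 2:C, 3:B} E=∅
graphs isomorphic (equal up to label-preserving node renaming)

Answer: YES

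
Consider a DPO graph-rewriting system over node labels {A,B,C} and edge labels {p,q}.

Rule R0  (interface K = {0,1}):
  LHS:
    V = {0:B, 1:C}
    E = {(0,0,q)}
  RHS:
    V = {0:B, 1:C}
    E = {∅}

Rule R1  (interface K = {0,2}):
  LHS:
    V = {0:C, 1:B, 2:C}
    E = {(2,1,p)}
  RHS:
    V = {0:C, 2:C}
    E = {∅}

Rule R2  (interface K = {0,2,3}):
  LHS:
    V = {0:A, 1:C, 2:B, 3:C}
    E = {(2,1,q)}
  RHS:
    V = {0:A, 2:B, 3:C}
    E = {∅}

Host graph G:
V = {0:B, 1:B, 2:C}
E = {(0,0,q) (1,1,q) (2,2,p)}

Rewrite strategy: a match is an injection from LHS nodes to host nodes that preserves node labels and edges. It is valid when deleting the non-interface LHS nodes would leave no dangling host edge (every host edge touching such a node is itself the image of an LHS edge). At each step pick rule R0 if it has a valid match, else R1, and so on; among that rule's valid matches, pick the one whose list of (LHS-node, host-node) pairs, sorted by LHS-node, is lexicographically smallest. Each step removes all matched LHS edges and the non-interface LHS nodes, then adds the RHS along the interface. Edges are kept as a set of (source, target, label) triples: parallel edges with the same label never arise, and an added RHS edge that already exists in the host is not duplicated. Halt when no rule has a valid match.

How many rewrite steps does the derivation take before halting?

start.  V:3 E:3  edges: 0-q->0 1-q->1 2-p->2
1. fire R0 via {0↦0, 1↦2}  →  V:3 E:2  edges: 1-q->1 2-p->2
2. fire R0 via {0↦1, 1↦2}  →  V:3 E:1  edges: 2-p->2
final graph: no rule applies after step 2

Answer: 2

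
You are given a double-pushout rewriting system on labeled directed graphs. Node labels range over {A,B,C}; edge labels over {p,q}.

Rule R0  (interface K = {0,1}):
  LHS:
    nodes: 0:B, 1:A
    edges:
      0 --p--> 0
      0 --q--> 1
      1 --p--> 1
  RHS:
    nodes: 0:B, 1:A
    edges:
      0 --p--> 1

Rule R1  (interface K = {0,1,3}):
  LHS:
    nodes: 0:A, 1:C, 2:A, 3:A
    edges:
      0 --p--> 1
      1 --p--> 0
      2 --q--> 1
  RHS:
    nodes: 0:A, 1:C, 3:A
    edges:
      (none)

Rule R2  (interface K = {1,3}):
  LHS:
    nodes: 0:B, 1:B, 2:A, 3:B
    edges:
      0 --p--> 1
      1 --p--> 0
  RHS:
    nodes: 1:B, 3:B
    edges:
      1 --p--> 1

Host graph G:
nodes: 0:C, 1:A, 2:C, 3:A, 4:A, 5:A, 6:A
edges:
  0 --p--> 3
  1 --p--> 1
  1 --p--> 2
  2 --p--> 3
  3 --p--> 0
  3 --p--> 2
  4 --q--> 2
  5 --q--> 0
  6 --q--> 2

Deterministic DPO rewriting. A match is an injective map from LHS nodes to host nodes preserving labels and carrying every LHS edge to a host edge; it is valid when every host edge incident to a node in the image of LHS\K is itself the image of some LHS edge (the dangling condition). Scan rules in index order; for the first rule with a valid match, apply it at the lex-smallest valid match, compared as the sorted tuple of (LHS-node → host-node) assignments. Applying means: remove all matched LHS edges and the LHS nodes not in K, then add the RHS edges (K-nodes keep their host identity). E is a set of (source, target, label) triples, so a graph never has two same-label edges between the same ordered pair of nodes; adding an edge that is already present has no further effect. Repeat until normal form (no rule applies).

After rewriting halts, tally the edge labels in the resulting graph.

[0] host  ⇒  7 nodes, 9 edges  {0-p->3 1-p->1 1-p->2 2-p->3 3-p->0 3-p->2 4-q->2 5-q->0 6-q->2}
[1] R1 @ {0↦3, 1↦0, 2↦5, 3↦1}  ⇒  6 nodes, 6 edges  {1-p->1 1-p->2 2-p->3 3-p->2 4-q->2 6-q->2}
[2] R1 @ {0↦3, 1↦2, 2↦4, 3↦1}  ⇒  5 nodes, 3 edges  {1-p->1 1-p->2 6-q->2}
halt: no rule applies after step 2
NF edges: [(1, 1, 'p'), (1, 2, 'p'), (6, 2, 'q')]

Answer: p:2 q:1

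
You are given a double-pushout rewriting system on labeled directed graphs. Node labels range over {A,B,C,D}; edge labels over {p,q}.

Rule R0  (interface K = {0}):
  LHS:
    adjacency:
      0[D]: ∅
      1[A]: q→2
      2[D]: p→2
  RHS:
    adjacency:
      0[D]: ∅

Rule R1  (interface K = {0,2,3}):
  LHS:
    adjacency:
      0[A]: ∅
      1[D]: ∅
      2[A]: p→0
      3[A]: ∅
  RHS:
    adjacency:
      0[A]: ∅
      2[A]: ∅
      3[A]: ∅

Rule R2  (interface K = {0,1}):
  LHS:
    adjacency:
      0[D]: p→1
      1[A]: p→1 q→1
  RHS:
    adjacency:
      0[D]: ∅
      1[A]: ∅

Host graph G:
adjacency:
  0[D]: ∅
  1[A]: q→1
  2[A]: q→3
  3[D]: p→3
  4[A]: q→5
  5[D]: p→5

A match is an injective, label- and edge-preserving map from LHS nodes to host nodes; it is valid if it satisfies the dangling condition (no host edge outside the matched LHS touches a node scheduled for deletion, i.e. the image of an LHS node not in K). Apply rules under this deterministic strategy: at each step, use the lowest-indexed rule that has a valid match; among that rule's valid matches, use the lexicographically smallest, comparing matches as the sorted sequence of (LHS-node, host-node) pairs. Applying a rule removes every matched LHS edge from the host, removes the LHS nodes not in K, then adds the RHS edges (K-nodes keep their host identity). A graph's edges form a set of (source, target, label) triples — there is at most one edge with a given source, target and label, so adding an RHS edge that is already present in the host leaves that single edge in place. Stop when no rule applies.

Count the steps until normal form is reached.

Answer: 2

Steps:
[0] host  ⇒  6 nodes, 5 edges  {1-q->1 2-q->3 3-p->3 4-q->5 5-p->5}
[1] R0 @ {0↦0, 1↦2, 2↦3}  ⇒  4 nodes, 3 edges  {1-q->1 4-q->5 5-p->5}
[2] R0 @ {0↦0, 1↦4, 2↦5}  ⇒  2 nodes, 1 edges  {1-q->1}
final graph: no rule applies after step 2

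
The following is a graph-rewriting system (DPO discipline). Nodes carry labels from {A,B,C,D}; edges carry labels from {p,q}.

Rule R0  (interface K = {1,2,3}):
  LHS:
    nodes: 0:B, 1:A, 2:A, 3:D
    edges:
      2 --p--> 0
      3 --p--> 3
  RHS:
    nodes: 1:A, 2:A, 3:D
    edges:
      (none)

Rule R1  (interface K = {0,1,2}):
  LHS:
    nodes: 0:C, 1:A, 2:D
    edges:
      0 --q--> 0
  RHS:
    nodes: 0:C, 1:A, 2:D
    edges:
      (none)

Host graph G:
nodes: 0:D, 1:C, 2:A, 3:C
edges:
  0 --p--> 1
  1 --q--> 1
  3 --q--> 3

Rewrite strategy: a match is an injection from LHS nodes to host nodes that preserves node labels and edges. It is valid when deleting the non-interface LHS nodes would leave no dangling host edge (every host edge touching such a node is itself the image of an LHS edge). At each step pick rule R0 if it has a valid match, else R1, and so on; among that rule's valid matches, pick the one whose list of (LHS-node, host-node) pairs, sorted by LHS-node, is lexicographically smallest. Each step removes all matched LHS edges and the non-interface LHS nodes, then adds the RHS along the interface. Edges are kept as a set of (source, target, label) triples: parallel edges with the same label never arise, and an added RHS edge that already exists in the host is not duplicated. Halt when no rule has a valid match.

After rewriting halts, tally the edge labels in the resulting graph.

[0] host  ⇒  4 nodes, 3 edges  {0-p->1 1-q->1 3-q->3}
[1] R1 @ {0↦1, 1↦2, 2↦0}  ⇒  4 nodes, 2 edges  {0-p->1 3-q->3}
[2] R1 @ {0↦3, 1↦2, 2↦0}  ⇒  4 nodes, 1 edges  {0-p->1}
final graph: no rule applies after step 2
NF edges: [(0, 1, 'p')]

Answer: p:1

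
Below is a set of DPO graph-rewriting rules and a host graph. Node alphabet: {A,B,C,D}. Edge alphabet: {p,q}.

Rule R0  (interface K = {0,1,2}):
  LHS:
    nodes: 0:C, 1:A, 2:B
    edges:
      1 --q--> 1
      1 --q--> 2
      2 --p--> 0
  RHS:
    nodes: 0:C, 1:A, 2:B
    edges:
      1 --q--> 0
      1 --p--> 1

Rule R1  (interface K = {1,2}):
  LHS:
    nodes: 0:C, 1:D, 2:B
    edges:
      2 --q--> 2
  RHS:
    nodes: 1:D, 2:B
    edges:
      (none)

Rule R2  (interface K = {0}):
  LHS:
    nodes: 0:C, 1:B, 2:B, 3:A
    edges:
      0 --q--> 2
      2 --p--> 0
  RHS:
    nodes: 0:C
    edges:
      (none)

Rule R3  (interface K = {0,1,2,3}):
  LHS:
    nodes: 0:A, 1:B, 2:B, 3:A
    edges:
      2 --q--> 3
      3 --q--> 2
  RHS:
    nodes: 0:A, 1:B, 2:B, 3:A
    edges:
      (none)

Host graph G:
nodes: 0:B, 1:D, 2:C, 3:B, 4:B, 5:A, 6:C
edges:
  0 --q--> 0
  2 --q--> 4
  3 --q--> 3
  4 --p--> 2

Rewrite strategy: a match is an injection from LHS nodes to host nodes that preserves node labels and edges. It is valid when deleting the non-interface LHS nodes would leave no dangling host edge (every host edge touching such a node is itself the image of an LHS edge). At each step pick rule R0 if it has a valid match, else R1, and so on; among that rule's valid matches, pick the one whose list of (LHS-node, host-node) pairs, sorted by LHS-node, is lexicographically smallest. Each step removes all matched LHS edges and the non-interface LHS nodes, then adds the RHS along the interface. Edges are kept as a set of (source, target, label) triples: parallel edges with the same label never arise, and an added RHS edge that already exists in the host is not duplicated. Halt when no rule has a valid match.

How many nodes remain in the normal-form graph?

Answer: 2

Derivation:
[0] host  ⇒  7 nodes, 4 edges  {0-q->0 2-q->4 3-q->3 4-p->2}
[1] R1 @ {0↦6, 1↦1, 2↦0}  ⇒  6 nodes, 3 edges  {2-q->4 3-q->3 4-p->2}
[2] R2 @ {0↦2, 1↦0, 2↦4, 3↦5}  ⇒  3 nodes, 1 edges  {3-q->3}
[3] R1 @ {0↦2, 1↦1, 2↦3}  ⇒  2 nodes, 0 edges  {∅}
normal form: no rule applies after step 3
NF nodes: {1:D, 3:B}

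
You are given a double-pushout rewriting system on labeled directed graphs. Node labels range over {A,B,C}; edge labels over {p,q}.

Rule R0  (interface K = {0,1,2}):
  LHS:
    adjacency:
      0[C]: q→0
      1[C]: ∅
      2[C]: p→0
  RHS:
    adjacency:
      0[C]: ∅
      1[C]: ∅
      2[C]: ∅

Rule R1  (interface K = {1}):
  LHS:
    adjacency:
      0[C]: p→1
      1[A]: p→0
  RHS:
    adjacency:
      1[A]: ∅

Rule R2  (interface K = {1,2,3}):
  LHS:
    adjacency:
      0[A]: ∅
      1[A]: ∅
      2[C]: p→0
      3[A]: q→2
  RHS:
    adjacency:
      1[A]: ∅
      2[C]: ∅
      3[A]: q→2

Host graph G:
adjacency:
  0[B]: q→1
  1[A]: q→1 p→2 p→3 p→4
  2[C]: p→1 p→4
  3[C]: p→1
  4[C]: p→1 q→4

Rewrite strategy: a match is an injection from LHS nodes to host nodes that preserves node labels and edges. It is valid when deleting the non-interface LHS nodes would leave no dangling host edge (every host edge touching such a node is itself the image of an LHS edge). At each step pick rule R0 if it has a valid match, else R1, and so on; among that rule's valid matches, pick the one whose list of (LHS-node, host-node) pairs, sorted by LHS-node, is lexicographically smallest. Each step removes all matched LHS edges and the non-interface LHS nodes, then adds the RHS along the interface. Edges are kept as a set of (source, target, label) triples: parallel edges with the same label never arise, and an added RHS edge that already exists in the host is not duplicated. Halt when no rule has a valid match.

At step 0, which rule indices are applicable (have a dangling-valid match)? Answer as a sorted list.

Answer: [R0,R1]

Derivation:
R0: 1 valid match — {0↦4, 1↦3, 2↦2}
R1: 1 valid match — {0↦3, 1↦1}
R2: no valid match — LHS pattern not found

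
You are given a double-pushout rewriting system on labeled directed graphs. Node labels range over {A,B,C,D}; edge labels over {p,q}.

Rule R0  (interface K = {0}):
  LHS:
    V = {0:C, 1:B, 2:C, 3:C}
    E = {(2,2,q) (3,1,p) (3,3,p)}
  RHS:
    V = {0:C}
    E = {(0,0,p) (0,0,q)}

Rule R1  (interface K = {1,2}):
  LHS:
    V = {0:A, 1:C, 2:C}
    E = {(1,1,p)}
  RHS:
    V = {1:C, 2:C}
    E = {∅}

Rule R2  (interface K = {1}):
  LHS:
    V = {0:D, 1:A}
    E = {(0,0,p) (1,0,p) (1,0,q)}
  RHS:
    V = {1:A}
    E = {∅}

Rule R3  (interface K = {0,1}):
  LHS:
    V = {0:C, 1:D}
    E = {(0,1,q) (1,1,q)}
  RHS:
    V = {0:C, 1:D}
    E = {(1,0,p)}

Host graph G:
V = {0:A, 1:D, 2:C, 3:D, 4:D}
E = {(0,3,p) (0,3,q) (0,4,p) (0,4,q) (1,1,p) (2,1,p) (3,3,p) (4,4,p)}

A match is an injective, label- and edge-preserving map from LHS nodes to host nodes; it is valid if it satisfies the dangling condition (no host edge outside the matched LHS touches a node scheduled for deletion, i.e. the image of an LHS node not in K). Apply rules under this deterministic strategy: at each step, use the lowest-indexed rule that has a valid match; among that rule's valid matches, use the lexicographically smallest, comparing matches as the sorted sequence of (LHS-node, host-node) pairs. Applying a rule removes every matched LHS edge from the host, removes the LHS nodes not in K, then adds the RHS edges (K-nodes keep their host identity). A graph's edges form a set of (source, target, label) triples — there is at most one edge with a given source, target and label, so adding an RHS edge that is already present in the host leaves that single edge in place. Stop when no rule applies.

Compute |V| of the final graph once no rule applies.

Answer: 3

Steps:
initial: |V|=5 |E|=8  E = 0-p->3 0-q->3 0-p->4 0-q->4 1-p->1 2-p->1 3-p->3 4-p->4
step 1: apply R2 at {0↦3, 1↦0}  → |V|=4 |E|=5  E = 0-p->4 0-q->4 1-p->1 2-p->1 4-p->4
step 2: apply R2 at {0↦4, 1↦0}  → |V|=3 |E|=2  E = 1-p->1 2-p->1
halt: no rule applies after step 2
NF nodes: {0:A, 1:D, 2:C}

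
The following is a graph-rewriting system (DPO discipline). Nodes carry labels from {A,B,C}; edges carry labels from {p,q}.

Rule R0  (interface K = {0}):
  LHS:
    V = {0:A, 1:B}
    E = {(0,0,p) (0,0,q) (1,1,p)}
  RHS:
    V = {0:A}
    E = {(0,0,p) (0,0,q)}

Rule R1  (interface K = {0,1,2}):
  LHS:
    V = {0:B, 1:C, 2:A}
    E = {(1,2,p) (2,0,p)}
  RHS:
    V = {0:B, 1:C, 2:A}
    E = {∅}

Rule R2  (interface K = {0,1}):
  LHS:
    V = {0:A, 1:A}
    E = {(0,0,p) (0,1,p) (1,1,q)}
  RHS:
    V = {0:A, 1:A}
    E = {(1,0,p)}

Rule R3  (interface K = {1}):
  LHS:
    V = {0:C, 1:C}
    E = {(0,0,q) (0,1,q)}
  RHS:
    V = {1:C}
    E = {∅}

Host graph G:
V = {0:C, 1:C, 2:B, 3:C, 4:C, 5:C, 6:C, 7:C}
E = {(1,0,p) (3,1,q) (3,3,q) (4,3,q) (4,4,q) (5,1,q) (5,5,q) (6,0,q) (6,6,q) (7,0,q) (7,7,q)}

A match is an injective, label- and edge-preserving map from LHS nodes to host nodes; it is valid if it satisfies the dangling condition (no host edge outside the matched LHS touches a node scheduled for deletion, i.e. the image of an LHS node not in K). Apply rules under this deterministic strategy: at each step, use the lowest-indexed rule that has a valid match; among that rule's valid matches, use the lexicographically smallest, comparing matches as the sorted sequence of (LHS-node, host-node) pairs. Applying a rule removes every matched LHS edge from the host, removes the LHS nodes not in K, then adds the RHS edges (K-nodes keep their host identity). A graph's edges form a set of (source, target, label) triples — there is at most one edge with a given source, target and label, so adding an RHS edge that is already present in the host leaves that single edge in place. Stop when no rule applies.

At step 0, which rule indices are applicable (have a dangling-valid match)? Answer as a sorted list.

R0: no valid match — LHS pattern not found
R1: no valid match — LHS pattern not found
R2: no valid match — LHS pattern not found
R3: 4 valid matches — {0↦4, 1↦3}, {0↦5, 1↦1}, {0↦6, 1↦0} (+1 more)

Answer: [R3]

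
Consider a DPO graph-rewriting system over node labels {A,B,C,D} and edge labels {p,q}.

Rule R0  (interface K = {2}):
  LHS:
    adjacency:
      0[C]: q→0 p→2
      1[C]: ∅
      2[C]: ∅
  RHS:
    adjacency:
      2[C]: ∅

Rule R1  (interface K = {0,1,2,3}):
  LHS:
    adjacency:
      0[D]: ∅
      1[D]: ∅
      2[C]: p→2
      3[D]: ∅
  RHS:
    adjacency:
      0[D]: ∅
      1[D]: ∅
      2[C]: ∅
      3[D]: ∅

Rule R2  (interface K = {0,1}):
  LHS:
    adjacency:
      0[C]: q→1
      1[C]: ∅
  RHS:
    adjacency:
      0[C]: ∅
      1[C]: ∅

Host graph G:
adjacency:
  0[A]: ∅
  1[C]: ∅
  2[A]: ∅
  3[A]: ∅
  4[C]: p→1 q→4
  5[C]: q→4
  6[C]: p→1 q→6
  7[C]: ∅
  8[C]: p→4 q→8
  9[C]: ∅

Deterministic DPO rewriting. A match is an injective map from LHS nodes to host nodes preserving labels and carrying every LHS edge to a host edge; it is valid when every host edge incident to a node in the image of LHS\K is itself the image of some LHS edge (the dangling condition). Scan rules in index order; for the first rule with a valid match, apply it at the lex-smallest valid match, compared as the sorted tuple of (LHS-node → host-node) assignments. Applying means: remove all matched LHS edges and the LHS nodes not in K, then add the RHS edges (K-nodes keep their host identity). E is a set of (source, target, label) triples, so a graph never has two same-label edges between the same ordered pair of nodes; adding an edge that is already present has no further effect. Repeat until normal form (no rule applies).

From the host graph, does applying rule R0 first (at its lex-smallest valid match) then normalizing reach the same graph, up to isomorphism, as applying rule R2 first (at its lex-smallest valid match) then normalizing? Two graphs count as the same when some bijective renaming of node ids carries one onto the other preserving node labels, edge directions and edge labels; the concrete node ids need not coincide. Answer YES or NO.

Answer: YES

Rewrite trace:
branch R0-first: apply at {0↦6, 1↦7, 2↦1} → |E|=5, then 3 more step(s) → NF |V|=4 |E|=0 V={0:A, 1:C, 2:A, 3:A} E=∅
branch R2-first: apply at {0↦5, 1↦4} → |E|=6, then 3 more step(s) → NF |V|=4 |E|=0 V={0:A, 1:C, 2:A, 3:A} E=∅
graphs isomorphic (equal up to label-preserving node renaming)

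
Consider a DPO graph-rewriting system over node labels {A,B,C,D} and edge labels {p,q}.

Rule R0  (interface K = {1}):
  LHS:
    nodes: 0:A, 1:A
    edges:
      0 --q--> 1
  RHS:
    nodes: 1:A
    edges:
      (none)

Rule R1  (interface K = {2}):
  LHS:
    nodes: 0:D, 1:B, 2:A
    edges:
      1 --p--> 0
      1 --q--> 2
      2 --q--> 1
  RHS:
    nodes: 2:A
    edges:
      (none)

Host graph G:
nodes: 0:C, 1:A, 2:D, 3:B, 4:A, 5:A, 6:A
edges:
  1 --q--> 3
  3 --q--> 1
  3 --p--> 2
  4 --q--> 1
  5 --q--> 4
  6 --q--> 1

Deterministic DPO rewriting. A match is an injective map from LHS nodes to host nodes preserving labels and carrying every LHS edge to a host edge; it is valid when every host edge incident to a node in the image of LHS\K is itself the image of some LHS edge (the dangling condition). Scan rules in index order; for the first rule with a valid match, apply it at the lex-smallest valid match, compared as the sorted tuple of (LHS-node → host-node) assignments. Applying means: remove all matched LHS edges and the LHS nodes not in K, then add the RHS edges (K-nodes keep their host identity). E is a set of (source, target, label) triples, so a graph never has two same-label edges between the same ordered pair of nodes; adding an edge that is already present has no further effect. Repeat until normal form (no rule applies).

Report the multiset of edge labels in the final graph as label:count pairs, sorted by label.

Answer: (no edges)

Steps:
start.  V:7 E:6  edges: 1-q->3 3-q->1 3-p->2 4-q->1 5-q->4 6-q->1
1. fire R0 via {0↦5, 1↦4}  →  V:6 E:5  edges: 1-q->3 3-q->1 3-p->2 4-q->1 6-q->1
2. fire R0 via {0↦4, 1↦1}  →  V:5 E:4  edges: 1-q->3 3-q->1 3-p->2 6-q->1
3. fire R0 via {0↦6, 1↦1}  →  V:4 E:3  edges: 1-q->3 3-q->1 3-p->2
4. fire R1 via {0↦2, 1↦3, 2↦1}  →  V:2 E:0  edges: ∅
normal form: no rule applies after step 4
NF edges: []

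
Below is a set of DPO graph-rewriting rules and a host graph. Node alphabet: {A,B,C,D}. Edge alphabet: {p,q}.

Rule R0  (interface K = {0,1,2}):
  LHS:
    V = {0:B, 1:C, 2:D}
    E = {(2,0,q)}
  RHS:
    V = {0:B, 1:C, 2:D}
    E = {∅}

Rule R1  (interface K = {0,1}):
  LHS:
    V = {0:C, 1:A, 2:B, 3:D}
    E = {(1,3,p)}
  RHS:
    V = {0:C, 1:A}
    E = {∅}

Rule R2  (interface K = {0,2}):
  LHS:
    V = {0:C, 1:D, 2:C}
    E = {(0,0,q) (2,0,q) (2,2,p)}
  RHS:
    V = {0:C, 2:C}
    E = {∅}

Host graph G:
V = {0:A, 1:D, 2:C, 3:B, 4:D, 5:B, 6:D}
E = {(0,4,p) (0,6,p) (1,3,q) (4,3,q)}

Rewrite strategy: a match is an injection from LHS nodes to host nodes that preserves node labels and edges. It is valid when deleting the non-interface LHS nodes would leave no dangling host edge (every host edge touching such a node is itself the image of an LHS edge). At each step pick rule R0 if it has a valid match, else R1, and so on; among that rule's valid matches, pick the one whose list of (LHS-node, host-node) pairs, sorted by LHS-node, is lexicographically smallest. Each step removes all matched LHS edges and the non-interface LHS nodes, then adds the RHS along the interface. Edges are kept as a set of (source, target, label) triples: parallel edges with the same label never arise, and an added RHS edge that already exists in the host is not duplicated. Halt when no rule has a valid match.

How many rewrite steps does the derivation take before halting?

start.  V:7 E:4  edges: 0-p->4 0-p->6 1-q->3 4-q->3
1. fire R0 via {0↦3, 1↦2, 2↦1}  →  V:7 E:3  edges: 0-p->4 0-p->6 4-q->3
2. fire R0 via {0↦3, 1↦2, 2↦4}  →  V:7 E:2  edges: 0-p->4 0-p->6
3. fire R1 via {0↦2, 1↦0, 2↦3, 3↦4}  →  V:5 E:1  edges: 0-p->6
4. fire R1 via {0↦2, 1↦0, 2↦5, 3↦6}  →  V:3 E:0  edges: ∅
normal form: no rule applies after step 4

Answer: 4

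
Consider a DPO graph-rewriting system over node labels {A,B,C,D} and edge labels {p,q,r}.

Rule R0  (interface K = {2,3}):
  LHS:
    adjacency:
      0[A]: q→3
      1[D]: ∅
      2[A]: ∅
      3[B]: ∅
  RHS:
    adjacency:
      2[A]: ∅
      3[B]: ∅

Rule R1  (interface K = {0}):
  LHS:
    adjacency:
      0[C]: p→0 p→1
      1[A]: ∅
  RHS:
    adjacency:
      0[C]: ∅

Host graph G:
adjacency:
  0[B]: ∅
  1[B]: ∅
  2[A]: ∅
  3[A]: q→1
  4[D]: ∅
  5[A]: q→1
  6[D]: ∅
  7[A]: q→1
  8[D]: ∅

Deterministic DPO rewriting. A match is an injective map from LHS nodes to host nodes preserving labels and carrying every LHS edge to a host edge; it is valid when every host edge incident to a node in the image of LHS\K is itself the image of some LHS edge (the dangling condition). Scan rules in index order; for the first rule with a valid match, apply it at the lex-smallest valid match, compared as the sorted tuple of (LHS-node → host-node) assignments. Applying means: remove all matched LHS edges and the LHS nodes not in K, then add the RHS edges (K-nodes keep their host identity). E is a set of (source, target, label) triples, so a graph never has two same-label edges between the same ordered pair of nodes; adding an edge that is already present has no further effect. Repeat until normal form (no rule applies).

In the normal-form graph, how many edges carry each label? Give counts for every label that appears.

[0] host  ⇒  9 nodes, 3 edges  {3-q->1 5-q->1 7-q->1}
[1] R0 @ {0↦3, 1↦4, 2↦2, 3↦1}  ⇒  7 nodes, 2 edges  {5-q->1 7-q->1}
[2] R0 @ {0↦5, 1↦6, 2↦2, 3↦1}  ⇒  5 nodes, 1 edges  {7-q->1}
[3] R0 @ {0↦7, 1↦8, 2↦2, 3↦1}  ⇒  3 nodes, 0 edges  {∅}
final graph: no rule applies after step 3
NF edges: []

Answer: (no edges)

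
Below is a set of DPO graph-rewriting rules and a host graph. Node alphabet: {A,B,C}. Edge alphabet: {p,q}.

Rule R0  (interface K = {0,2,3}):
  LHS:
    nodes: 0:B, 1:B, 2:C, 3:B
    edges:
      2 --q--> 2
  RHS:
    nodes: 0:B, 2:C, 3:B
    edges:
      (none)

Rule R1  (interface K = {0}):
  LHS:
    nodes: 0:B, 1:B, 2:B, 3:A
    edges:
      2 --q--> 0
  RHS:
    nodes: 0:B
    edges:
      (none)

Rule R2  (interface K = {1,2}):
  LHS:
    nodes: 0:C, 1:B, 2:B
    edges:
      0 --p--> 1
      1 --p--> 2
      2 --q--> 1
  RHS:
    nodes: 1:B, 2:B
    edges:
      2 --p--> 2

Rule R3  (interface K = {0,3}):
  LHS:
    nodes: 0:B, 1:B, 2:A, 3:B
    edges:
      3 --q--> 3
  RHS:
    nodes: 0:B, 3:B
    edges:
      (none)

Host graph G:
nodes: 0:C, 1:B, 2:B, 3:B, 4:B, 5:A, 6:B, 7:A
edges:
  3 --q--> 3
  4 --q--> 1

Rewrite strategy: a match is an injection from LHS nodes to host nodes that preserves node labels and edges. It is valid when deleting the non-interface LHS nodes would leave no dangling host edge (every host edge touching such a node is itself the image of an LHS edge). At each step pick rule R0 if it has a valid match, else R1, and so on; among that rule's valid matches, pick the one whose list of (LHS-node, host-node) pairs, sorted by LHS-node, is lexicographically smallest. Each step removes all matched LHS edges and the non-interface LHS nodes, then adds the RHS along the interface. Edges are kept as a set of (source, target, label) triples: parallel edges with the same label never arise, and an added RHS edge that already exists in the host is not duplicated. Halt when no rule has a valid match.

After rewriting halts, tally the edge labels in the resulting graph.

start.  V:8 E:2  edges: 3-q->3 4-q->1
1. fire R1 via {0↦1, 1↦2, 2↦4, 3↦5}  →  V:5 E:1  edges: 3-q->3
2. fire R3 via {0↦1, 1↦6, 2↦7, 3↦3}  →  V:3 E:0  edges: ∅
normal form: no rule applies after step 2
NF edges: []

Answer: (no edges)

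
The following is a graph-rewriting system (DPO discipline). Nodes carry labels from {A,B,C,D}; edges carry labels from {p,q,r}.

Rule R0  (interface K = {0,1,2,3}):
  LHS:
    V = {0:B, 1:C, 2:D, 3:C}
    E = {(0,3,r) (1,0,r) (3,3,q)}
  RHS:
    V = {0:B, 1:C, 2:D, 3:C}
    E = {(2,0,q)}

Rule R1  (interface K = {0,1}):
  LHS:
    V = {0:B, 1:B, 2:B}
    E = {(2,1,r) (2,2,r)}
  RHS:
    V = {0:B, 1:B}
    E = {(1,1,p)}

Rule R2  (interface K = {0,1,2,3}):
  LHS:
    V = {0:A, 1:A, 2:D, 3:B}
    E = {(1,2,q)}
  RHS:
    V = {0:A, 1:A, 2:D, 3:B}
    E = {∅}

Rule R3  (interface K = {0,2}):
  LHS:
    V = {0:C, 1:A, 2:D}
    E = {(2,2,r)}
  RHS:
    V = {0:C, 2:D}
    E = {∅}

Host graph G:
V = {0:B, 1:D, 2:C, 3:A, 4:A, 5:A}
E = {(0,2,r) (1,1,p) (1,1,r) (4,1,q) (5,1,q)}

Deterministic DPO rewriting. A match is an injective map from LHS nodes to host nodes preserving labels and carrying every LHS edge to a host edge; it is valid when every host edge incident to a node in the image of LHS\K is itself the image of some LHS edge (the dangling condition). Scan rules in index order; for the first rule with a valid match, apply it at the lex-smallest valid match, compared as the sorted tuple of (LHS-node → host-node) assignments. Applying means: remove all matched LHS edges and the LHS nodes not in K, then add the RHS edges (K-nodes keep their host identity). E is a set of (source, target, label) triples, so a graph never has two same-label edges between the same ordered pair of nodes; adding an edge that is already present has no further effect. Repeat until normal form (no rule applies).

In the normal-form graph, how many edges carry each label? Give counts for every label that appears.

start.  V:6 E:5  edges: 0-r->2 1-p->1 1-r->1 4-q->1 5-q->1
1. fire R2 via {0↦3, 1↦4, 2↦1, 3↦0}  →  V:6 E:4  edges: 0-r->2 1-p->1 1-r->1 5-q->1
2. fire R2 via {0↦3, 1↦5, 2↦1, 3↦0}  →  V:6 E:3  edges: 0-r->2 1-p->1 1-r->1
3. fire R3 via {0↦2, 1↦3, 2↦1}  →  V:5 E:2  edges: 0-r->2 1-p->1
normal form: no rule applies after step 3
NF edges: [(0, 2, 'r'), (1, 1, 'p')]

Answer: p:1 r:1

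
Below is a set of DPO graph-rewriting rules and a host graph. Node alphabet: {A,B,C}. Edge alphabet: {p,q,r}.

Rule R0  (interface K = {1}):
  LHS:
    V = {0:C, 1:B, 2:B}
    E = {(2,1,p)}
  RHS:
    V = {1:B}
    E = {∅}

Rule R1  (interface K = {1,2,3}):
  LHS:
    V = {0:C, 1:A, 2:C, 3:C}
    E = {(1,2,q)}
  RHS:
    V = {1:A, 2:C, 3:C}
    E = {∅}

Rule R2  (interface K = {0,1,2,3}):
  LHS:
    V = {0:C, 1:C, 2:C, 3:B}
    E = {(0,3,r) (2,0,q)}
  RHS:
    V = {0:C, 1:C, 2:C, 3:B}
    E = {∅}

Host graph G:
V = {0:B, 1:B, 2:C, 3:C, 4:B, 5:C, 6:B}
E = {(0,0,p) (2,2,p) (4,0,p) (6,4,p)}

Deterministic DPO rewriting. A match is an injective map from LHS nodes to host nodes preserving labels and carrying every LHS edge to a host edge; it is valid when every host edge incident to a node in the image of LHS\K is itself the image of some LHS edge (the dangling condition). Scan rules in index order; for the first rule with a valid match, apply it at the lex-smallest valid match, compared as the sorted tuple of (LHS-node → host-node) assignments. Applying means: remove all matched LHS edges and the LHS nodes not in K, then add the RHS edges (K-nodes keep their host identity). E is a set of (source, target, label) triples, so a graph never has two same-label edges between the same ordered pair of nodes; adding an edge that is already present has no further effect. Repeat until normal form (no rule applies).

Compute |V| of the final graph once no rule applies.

Answer: 3

Rewrite trace:
[0] host  ⇒  7 nodes, 4 edges  {0-p->0 2-p->2 4-p->0 6-p->4}
[1] R0 @ {0↦3, 1↦4, 2↦6}  ⇒  5 nodes, 3 edges  {0-p->0 2-p->2 4-p->0}
[2] R0 @ {0↦5, 1↦0, 2↦4}  ⇒  3 nodes, 2 edges  {0-p->0 2-p->2}
final graph: no rule applies after step 2
NF nodes: {0:B, 1:B, 2:C}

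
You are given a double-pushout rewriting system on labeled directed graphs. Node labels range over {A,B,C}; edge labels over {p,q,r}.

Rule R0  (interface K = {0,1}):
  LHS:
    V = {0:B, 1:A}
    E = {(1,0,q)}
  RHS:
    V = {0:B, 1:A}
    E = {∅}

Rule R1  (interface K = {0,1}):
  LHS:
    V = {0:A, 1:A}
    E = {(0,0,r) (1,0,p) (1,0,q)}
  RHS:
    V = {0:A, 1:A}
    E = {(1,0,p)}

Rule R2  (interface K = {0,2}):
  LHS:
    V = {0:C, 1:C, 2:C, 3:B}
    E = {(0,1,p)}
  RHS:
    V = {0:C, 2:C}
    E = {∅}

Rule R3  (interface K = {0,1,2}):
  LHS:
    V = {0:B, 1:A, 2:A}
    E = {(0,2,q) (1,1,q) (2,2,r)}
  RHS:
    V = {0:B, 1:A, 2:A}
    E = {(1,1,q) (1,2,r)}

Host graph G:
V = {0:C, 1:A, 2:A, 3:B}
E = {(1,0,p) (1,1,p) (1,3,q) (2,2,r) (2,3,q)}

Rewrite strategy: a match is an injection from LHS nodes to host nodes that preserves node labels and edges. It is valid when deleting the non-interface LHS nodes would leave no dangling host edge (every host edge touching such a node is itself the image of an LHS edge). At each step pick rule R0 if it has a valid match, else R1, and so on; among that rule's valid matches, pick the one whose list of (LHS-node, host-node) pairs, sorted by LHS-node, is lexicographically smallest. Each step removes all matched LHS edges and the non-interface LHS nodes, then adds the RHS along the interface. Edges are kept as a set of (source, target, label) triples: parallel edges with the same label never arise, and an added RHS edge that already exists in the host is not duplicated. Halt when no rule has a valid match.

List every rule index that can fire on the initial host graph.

Answer: [R0]

Rewrite trace:
R0: 2 valid matches — {0↦3, 1↦1}, {0↦3, 1↦2}
R1: no valid match — LHS pattern not found
R2: no valid match — LHS pattern not found
R3: no valid match — LHS pattern not found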